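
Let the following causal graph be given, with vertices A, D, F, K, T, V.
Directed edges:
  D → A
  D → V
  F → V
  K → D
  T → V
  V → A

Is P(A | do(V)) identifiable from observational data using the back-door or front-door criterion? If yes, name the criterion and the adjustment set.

P(A|do(V)): backdoor, adjust for {D}.

desc(V)\{V}={A}; candidates ⊆ {D,F,K,T}.
size 0: {}; under {} V still reaches {A,D,F,K,T} ∋ A.
{D}: V⊥A given {D} in G with V→· removed — back-door holds.
P(A|do(V)) = Σ_{D} P(A|V,D)·P(D).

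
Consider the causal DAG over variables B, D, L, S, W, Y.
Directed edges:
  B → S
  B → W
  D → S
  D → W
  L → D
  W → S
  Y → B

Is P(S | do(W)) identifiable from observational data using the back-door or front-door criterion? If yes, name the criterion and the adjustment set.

desc(W)\{W}={S}; candidates ⊆ {B,D,L,Y}.
size 0: {}; under {} W still reaches {B,D,L,S,Y} ∋ S.
size 1: {B}, {D}, {L} …(+1); under {B} W still reaches {D,L,S} ∋ S.
{B,D}: W⊥S given {B,D} in G with W→· removed — back-door holds.
P(S|do(W)) = Σ_{B,D} P(S|W,B,D)·P(B,D).

P(S|do(W)): backdoor, adjust for {B, D}.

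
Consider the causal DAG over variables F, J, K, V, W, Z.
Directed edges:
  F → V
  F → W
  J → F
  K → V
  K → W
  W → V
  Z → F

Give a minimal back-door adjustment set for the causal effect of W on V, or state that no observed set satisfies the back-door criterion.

desc(W)\{W}={V}; candidates ⊆ {F,J,K,Z}.
size 0: {}; under {} W still reaches {F,J,K,V,Z} ∋ V.
size 1: {F}, {J}, {K} …(+1); under {F} W still reaches {K,V} ∋ V.
{F,K}: W⊥V given {F,K} in G with W→· removed — back-door holds.

W→V: minimal back-door set {F, K}.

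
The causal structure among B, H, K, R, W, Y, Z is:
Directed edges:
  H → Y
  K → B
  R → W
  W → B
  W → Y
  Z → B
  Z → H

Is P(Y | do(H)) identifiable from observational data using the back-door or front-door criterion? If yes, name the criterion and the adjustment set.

P(Y|do(H)): backdoor, adjust for ∅.

desc(H)\{H}={Y}; candidates ⊆ {B,K,R,W,Z}.
∅: H⊥Y given ∅ in G with H→· removed — back-door holds.
P(Y|do(H)) = P(Y|H) — no adjustment needed.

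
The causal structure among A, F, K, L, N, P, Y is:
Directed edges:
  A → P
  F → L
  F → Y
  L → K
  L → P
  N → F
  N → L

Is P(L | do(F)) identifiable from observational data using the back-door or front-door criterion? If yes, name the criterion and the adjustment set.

P(L|do(F)): backdoor, adjust for {N}.

desc(F)\{F}={K,L,P,Y}; candidates ⊆ {A,N}.
size 0: {}; under {} F still reaches {K,L,N,P} ∋ L.
{N}: F⊥L given {N} in G with F→· removed — back-door holds.
P(L|do(F)) = Σ_{N} P(L|F,N)·P(N).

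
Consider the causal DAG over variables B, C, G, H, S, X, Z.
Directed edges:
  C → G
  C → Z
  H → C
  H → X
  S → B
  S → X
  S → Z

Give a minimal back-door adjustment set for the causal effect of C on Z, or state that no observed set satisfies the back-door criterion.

desc(C)\{C}={G,Z}; candidates ⊆ {B,H,S,X}.
∅: C⊥Z given ∅ in G with C→· removed — back-door holds.

C→Z: minimal back-door set ∅.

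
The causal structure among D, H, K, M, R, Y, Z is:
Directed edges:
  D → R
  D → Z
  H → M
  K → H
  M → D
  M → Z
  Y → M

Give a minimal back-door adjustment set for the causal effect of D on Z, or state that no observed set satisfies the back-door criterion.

D→Z: minimal back-door set {M}.

desc(D)\{D}={R,Z}; candidates ⊆ {H,K,M,Y}.
size 0: {}; under {} D still reaches {H,K,M,Y,Z} ∋ Z.
{M}: D⊥Z given {M} in G with D→· removed — back-door holds.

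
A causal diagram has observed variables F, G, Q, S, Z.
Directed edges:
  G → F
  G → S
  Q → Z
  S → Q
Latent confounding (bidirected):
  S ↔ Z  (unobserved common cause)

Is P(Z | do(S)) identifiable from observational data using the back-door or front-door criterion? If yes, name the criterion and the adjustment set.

P(Z|do(S)): frontdoor, adjust for {Q}.

desc(S)\{S}={Q,Z}; candidates ⊆ {F,G}.
S↔Z: latent back-door arc(s) into S.
size 0: {}; under {} S still reaches {F,G,Z} ∋ Z.
size 1: {F}, {G}; under {F} S still reaches {G,Z} ∋ Z.
size 2: {F,G}; under {F,G} S still reaches {Z} ∋ Z.
S↔Z cannot be blocked by any observed set — no back-door set.
{Q}: (i) intercepts every directed S→Z path; (ii) no back-door S→{Q}; (iii) {S} blocks every back-door {Q}→Z. Front-door holds.
P(Z|do(S)) = Σ_{Q} P(Q|S) Σ_{S'} P(Z|Q,S')P(S').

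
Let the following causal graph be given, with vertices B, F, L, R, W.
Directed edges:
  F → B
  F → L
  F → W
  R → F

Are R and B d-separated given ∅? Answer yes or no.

No — R and B are d-connected given ∅.

Bayes-Ball from R | ∅ reaches {B,F,L,W}.
B ∈ reach(R|∅) ⇒ R ⊥̸ B | ∅.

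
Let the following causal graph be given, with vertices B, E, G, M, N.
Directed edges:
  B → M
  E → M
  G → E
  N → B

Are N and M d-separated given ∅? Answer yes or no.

Bayes-Ball from N | ∅ reaches {B,M}.
M ∈ reach(N|∅) ⇒ N ⊥̸ M | ∅.

No — N and M are d-connected given ∅.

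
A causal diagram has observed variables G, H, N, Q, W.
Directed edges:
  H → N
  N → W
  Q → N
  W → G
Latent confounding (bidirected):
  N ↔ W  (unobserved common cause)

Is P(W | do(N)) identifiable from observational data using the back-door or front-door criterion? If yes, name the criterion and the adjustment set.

P(W|do(N)): not identifiable (no BD/FD set).

desc(N)\{N}={G,W}; candidates ⊆ {H,Q}.
N↔W: latent back-door arc(s) into N.
size 0: {}; under {} N still reaches {G,H,Q,W} ∋ W.
size 1: {H}, {Q}; under {H} N still reaches {G,Q,W} ∋ W.
size 2: {H,Q}; under {H,Q} N still reaches {G,W} ∋ W.
N↔W cannot be blocked by any observed set — no back-door set.
No mediator lies on a directed N→…→W path.
Neither criterion identifies P(W|do(N)) in this graph.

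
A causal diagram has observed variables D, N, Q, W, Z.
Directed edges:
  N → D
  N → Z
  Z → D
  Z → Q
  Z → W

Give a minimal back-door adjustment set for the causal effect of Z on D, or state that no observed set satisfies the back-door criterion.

desc(Z)\{Z}={D,Q,W}; candidates ⊆ {N}.
size 0: {}; under {} Z still reaches {D,N} ∋ D.
{N}: Z⊥D given {N} in G with Z→· removed — back-door holds.

Z→D: minimal back-door set {N}.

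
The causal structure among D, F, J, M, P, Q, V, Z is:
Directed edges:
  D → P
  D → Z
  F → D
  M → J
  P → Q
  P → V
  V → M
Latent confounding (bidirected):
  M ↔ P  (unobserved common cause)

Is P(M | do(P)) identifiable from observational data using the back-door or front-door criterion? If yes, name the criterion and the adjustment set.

desc(P)\{P}={J,M,Q,V}; candidates ⊆ {D,F,Z}.
P↔M: latent back-door arc(s) into P.
size 0: {}; under {} P still reaches {D,F,J,M,Z} ∋ M.
size 1: {D}, {F}, {Z}; under {D} P still reaches {J,M} ∋ M.
size 2: {D,F}, {D,Z}, {F,Z}; under {D,F} P still reaches {J,M} ∋ M.
P↔M cannot be blocked by any observed set — no back-door set.
{V}: (i) intercepts every directed P→M path; (ii) no back-door P→{V}; (iii) {P} blocks every back-door {V}→M. Front-door holds.
P(M|do(P)) = Σ_{V} P(V|P) Σ_{P'} P(M|V,P')P(P').

P(M|do(P)): frontdoor, adjust for {V}.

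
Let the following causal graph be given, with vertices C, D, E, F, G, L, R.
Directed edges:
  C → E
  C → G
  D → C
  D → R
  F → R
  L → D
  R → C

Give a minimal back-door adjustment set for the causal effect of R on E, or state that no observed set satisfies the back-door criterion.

desc(R)\{R}={C,E,G}; candidates ⊆ {D,F,L}.
size 0: {}; under {} R still reaches {C,D,E,F,G,L} ∋ E.
{D}: R⊥E given {D} in G with R→· removed — back-door holds.

R→E: minimal back-door set {D}.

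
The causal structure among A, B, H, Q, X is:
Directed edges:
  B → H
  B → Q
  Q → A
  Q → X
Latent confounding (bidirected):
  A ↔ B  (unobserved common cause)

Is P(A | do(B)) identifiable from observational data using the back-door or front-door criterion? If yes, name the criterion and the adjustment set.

P(A|do(B)): frontdoor, adjust for {Q}.

desc(B)\{B}={A,H,Q,X}; candidates ⊆ {—}.
B↔A: latent back-door arc(s) into B.
size 0: {}; under {} B still reaches {A} ∋ A.
B↔A cannot be blocked by any observed set — no back-door set.
{Q}: (i) intercepts every directed B→A path; (ii) no back-door B→{Q}; (iii) {B} blocks every back-door {Q}→A. Front-door holds.
P(A|do(B)) = Σ_{Q} P(Q|B) Σ_{B'} P(A|Q,B')P(B').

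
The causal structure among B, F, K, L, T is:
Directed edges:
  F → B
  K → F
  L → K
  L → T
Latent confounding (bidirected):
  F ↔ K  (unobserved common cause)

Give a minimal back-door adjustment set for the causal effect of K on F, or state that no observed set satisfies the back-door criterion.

desc(K)\{K}={B,F}; candidates ⊆ {L,T}.
K↔F: latent back-door arc(s) into K.
size 0: {}; under {} K still reaches {B,F,L,T} ∋ F.
size 1: {L}, {T}; under {L} K still reaches {B,F} ∋ F.
size 2: {L,T}; under {L,T} K still reaches {B,F} ∋ F.
K↔F cannot be blocked by any observed set — no back-door set.

K→F: no observed back-door set.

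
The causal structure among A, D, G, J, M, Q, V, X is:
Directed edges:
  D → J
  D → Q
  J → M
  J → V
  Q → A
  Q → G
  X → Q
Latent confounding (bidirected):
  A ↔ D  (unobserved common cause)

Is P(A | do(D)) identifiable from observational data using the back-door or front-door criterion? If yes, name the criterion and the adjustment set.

P(A|do(D)): frontdoor, adjust for {Q}.

desc(D)\{D}={A,G,J,M,Q,V}; candidates ⊆ {X}.
D↔A: latent back-door arc(s) into D.
size 0: {}; under {} D still reaches {A} ∋ A.
size 1: {X}; under {X} D still reaches {A} ∋ A.
D↔A cannot be blocked by any observed set — no back-door set.
{Q}: (i) intercepts every directed D→A path; (ii) no back-door D→{Q}; (iii) {D} blocks every back-door {Q}→A. Front-door holds.
P(A|do(D)) = Σ_{Q} P(Q|D) Σ_{D'} P(A|Q,D')P(D').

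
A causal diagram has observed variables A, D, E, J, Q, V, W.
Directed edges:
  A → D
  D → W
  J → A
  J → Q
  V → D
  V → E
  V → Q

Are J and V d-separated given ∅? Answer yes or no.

Yes — J ⊥ V | ∅.

Bayes-Ball from J | ∅ reaches {A,D,Q,W}.
V ∉ reach(J|∅) ⇒ J ⊥ V | ∅.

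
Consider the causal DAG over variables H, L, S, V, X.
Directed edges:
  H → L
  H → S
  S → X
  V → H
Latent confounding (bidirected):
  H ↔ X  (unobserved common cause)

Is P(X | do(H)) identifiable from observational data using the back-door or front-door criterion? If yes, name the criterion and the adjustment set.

P(X|do(H)): frontdoor, adjust for {S}.

desc(H)\{H}={L,S,X}; candidates ⊆ {V}.
H↔X: latent back-door arc(s) into H.
size 0: {}; under {} H still reaches {V,X} ∋ X.
size 1: {V}; under {V} H still reaches {X} ∋ X.
H↔X cannot be blocked by any observed set — no back-door set.
{S}: (i) intercepts every directed H→X path; (ii) no back-door H→{S}; (iii) {H} blocks every back-door {S}→X. Front-door holds.
P(X|do(H)) = Σ_{S} P(S|H) Σ_{H'} P(X|S,H')P(H').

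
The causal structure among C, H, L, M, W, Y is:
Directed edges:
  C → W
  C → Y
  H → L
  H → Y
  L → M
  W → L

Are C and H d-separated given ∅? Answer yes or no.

Yes — C ⊥ H | ∅.

Bayes-Ball from C | ∅ reaches {L,M,W,Y}.
H ∉ reach(C|∅) ⇒ C ⊥ H | ∅.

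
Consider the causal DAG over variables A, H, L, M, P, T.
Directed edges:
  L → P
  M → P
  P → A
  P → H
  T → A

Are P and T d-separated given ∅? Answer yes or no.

Yes — P ⊥ T | ∅.

Bayes-Ball from P | ∅ reaches {A,H,L,M}.
T ∉ reach(P|∅) ⇒ P ⊥ T | ∅.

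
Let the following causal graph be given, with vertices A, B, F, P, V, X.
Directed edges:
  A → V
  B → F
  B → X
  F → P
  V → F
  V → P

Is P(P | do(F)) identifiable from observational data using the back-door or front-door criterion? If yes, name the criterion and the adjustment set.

desc(F)\{F}={P}; candidates ⊆ {A,B,V,X}.
size 0: {}; under {} F still reaches {A,B,P,V,X} ∋ P.
{V}: F⊥P given {V} in G with F→· removed — back-door holds.
P(P|do(F)) = Σ_{V} P(P|F,V)·P(V).

P(P|do(F)): backdoor, adjust for {V}.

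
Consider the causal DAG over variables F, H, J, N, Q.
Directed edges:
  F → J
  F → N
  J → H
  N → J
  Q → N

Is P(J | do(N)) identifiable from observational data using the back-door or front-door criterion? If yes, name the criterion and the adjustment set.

desc(N)\{N}={H,J}; candidates ⊆ {F,Q}.
size 0: {}; under {} N still reaches {F,H,J,Q} ∋ J.
{F}: N⊥J given {F} in G with N→· removed — back-door holds.
P(J|do(N)) = Σ_{F} P(J|N,F)·P(F).

P(J|do(N)): backdoor, adjust for {F}.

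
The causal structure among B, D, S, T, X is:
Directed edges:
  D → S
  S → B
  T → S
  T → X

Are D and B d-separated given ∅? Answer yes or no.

Bayes-Ball from D | ∅ reaches {B,S}.
B ∈ reach(D|∅) ⇒ D ⊥̸ B | ∅.

No — D and B are d-connected given ∅.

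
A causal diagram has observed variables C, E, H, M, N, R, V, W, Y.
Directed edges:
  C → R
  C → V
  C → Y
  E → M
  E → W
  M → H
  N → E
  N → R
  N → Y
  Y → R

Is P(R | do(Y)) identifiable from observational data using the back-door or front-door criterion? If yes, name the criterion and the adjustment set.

desc(Y)\{Y}={R}; candidates ⊆ {C,E,H,M,N,V,W}.
size 0: {}; under {} Y still reaches {C,E,H,M,N,R,V,W} ∋ R.
size 1: {C}, {E}, {H} …(+4); under {C} Y still reaches {E,H,M,N,R,W} ∋ R.
{C,N}: Y⊥R given {C,N} in G with Y→· removed — back-door holds.
P(R|do(Y)) = Σ_{C,N} P(R|Y,C,N)·P(C,N).

P(R|do(Y)): backdoor, adjust for {C, N}.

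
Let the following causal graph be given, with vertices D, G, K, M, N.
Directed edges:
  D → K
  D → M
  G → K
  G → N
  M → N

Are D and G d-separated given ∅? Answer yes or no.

Bayes-Ball from D | ∅ reaches {K,M,N}.
G ∉ reach(D|∅) ⇒ D ⊥ G | ∅.

Yes — D ⊥ G | ∅.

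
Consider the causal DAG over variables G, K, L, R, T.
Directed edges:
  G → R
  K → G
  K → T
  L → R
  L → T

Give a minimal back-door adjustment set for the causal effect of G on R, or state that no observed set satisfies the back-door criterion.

G→R: minimal back-door set ∅.

desc(G)\{G}={R}; candidates ⊆ {K,L,T}.
∅: G⊥R given ∅ in G with G→· removed — back-door holds.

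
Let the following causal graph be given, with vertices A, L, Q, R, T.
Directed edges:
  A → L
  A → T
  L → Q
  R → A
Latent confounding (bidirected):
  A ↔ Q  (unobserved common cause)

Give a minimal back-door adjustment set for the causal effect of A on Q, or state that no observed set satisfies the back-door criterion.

desc(A)\{A}={L,Q,T}; candidates ⊆ {R}.
A↔Q: latent back-door arc(s) into A.
size 0: {}; under {} A still reaches {Q,R} ∋ Q.
size 1: {R}; under {R} A still reaches {Q} ∋ Q.
A↔Q cannot be blocked by any observed set — no back-door set.

A→Q: no observed back-door set.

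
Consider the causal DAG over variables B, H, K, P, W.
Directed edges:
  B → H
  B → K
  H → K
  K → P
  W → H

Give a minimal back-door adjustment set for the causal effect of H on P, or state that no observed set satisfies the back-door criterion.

H→P: minimal back-door set {B}.

desc(H)\{H}={K,P}; candidates ⊆ {B,W}.
size 0: {}; under {} H still reaches {B,K,P,W} ∋ P.
{B}: H⊥P given {B} in G with H→· removed — back-door holds.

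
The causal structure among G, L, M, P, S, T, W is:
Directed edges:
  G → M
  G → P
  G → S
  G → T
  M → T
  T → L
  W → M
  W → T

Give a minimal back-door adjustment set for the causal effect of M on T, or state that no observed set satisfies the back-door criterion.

desc(M)\{M}={L,T}; candidates ⊆ {G,P,S,W}.
size 0: {}; under {} M still reaches {G,L,P,S,T,W} ∋ T.
size 1: {G}, {P}, {S} …(+1); under {G} M still reaches {L,T,W} ∋ T.
{G,W}: M⊥T given {G,W} in G with M→· removed — back-door holds.

M→T: minimal back-door set {G, W}.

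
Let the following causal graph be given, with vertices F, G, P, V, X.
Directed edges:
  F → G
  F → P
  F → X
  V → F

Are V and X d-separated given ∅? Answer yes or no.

No — V and X are d-connected given ∅.

Bayes-Ball from V | ∅ reaches {F,G,P,X}.
X ∈ reach(V|∅) ⇒ V ⊥̸ X | ∅.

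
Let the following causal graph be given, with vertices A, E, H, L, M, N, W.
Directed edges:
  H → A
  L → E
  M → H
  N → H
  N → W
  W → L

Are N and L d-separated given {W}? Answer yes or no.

Bayes-Ball from N | {W} reaches {A,H}.
L ∉ reach(N|{W}) ⇒ N ⊥ L | {W}.

Yes — N ⊥ L | {W}.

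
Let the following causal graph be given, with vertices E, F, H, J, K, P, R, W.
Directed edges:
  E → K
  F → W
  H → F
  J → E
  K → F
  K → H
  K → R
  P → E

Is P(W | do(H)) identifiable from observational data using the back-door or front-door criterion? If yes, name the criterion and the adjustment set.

desc(H)\{H}={F,W}; candidates ⊆ {E,J,K,P,R}.
size 0: {}; under {} H still reaches {E,F,J,K,P,R,W} ∋ W.
{K}: H⊥W given {K} in G with H→· removed — back-door holds.
P(W|do(H)) = Σ_{K} P(W|H,K)·P(K).

P(W|do(H)): backdoor, adjust for {K}.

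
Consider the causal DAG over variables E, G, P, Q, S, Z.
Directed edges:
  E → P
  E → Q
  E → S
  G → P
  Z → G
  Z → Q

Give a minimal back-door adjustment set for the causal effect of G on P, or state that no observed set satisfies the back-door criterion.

G→P: minimal back-door set ∅.

desc(G)\{G}={P}; candidates ⊆ {E,Q,S,Z}.
∅: G⊥P given ∅ in G with G→· removed — back-door holds.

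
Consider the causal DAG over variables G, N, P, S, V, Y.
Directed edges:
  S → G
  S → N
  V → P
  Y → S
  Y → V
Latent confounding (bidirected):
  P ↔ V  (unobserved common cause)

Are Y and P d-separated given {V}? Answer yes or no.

Bayes-Ball from Y | {V} reaches {G,N,P,S}.
P ∈ reach(Y|{V}) ⇒ Y ⊥̸ P | {V}.

No — Y and P are d-connected given {V}.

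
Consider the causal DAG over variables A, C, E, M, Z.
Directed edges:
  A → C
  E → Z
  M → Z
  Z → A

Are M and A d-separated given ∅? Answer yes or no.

Bayes-Ball from M | ∅ reaches {A,C,Z}.
A ∈ reach(M|∅) ⇒ M ⊥̸ A | ∅.

No — M and A are d-connected given ∅.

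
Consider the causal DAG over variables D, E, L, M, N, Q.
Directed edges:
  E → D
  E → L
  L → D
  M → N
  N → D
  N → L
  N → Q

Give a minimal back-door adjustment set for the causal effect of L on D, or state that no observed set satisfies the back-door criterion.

desc(L)\{L}={D}; candidates ⊆ {E,M,N,Q}.
size 0: {}; under {} L still reaches {D,E,M,N,Q} ∋ D.
size 1: {E}, {M}, {N} …(+1); under {E} L still reaches {D,M,N,Q} ∋ D.
{E,N}: L⊥D given {E,N} in G with L→· removed — back-door holds.

L→D: minimal back-door set {E, N}.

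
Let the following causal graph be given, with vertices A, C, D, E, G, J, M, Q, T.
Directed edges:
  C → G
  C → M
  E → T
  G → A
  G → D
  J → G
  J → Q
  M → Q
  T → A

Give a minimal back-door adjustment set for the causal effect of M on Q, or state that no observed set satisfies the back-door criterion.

desc(M)\{M}={Q}; candidates ⊆ {A,C,D,E,G,J,T}.
∅: M⊥Q given ∅ in G with M→· removed — back-door holds.

M→Q: minimal back-door set ∅.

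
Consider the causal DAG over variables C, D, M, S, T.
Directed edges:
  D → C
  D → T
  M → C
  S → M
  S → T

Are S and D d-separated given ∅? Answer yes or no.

Yes — S ⊥ D | ∅.

Bayes-Ball from S | ∅ reaches {C,M,T}.
D ∉ reach(S|∅) ⇒ S ⊥ D | ∅.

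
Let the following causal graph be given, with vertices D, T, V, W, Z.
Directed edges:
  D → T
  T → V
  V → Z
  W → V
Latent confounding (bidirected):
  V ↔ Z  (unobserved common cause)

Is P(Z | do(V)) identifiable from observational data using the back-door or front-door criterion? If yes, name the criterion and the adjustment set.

P(Z|do(V)): not identifiable (no BD/FD set).

desc(V)\{V}={Z}; candidates ⊆ {D,T,W}.
V↔Z: latent back-door arc(s) into V.
size 0: {}; under {} V still reaches {D,T,W,Z} ∋ Z.
size 1: {D}, {T}, {W}; under {D} V still reaches {T,W,Z} ∋ Z.
size 2: {D,T}, {D,W}, {T,W}; under {D,T} V still reaches {W,Z} ∋ Z.
V↔Z cannot be blocked by any observed set — no back-door set.
No mediator lies on a directed V→…→Z path.
Neither criterion identifies P(Z|do(V)) in this graph.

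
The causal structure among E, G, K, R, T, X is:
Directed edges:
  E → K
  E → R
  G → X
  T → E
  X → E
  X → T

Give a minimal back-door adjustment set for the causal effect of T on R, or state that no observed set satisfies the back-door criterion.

desc(T)\{T}={E,K,R}; candidates ⊆ {G,X}.
size 0: {}; under {} T still reaches {E,G,K,R,X} ∋ R.
{X}: T⊥R given {X} in G with T→· removed — back-door holds.

T→R: minimal back-door set {X}.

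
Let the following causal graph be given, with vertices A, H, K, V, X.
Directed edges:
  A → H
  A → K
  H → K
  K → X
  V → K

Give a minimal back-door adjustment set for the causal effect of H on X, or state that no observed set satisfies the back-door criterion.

desc(H)\{H}={K,X}; candidates ⊆ {A,V}.
size 0: {}; under {} H still reaches {A,K,X} ∋ X.
{A}: H⊥X given {A} in G with H→· removed — back-door holds.

H→X: minimal back-door set {A}.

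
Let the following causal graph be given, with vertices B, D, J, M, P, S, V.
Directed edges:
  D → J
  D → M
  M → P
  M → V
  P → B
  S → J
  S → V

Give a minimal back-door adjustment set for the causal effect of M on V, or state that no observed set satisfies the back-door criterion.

M→V: minimal back-door set ∅.

desc(M)\{M}={B,P,V}; candidates ⊆ {D,J,S}.
∅: M⊥V given ∅ in G with M→· removed — back-door holds.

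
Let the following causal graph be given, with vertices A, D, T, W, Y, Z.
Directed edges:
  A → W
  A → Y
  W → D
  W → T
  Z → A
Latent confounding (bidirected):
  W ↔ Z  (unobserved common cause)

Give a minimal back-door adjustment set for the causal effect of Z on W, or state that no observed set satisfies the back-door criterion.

Z→W: no observed back-door set.

desc(Z)\{Z}={A,D,T,W,Y}; candidates ⊆ {—}.
Z↔W: latent back-door arc(s) into Z.
size 0: {}; under {} Z still reaches {D,T,W} ∋ W.
Z↔W cannot be blocked by any observed set — no back-door set.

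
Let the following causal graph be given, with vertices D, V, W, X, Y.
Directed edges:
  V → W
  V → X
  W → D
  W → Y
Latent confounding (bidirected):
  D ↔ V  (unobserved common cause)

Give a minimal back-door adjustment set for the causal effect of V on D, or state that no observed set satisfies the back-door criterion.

V→D: no observed back-door set.

desc(V)\{V}={D,W,X,Y}; candidates ⊆ {—}.
V↔D: latent back-door arc(s) into V.
size 0: {}; under {} V still reaches {D} ∋ D.
V↔D cannot be blocked by any observed set — no back-door set.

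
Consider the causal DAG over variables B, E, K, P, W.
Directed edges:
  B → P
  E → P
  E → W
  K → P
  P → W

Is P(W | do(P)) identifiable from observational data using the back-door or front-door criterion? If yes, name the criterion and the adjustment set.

P(W|do(P)): backdoor, adjust for {E}.

desc(P)\{P}={W}; candidates ⊆ {B,E,K}.
size 0: {}; under {} P still reaches {B,E,K,W} ∋ W.
{E}: P⊥W given {E} in G with P→· removed — back-door holds.
P(W|do(P)) = Σ_{E} P(W|P,E)·P(E).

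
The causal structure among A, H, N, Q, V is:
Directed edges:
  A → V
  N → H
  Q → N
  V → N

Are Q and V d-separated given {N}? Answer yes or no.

Bayes-Ball from Q | {N} reaches {A,V}.
V ∈ reach(Q|{N}) ⇒ Q ⊥̸ V | {N}.

No — Q and V are d-connected given {N}.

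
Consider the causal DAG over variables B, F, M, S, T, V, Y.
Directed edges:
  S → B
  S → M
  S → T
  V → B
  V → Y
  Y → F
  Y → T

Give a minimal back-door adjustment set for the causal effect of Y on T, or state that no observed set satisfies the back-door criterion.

desc(Y)\{Y}={F,T}; candidates ⊆ {B,M,S,V}.
∅: Y⊥T given ∅ in G with Y→· removed — back-door holds.

Y→T: minimal back-door set ∅.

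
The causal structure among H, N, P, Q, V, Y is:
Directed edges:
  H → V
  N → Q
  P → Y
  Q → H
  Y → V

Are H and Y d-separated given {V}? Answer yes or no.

Bayes-Ball from H | {V} reaches {N,P,Q,Y}.
Y ∈ reach(H|{V}) ⇒ H ⊥̸ Y | {V}.

No — H and Y are d-connected given {V}.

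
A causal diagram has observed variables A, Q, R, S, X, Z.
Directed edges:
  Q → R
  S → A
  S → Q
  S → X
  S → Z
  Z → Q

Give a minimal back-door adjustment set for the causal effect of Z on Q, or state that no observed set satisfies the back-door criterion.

desc(Z)\{Z}={Q,R}; candidates ⊆ {A,S,X}.
size 0: {}; under {} Z still reaches {A,Q,R,S,X} ∋ Q.
{S}: Z⊥Q given {S} in G with Z→· removed — back-door holds.

Z→Q: minimal back-door set {S}.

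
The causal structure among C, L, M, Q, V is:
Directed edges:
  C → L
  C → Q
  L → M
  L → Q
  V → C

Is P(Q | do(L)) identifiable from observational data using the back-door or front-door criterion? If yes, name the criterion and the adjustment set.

P(Q|do(L)): backdoor, adjust for {C}.

desc(L)\{L}={M,Q}; candidates ⊆ {C,V}.
size 0: {}; under {} L still reaches {C,Q,V} ∋ Q.
{C}: L⊥Q given {C} in G with L→· removed — back-door holds.
P(Q|do(L)) = Σ_{C} P(Q|L,C)·P(C).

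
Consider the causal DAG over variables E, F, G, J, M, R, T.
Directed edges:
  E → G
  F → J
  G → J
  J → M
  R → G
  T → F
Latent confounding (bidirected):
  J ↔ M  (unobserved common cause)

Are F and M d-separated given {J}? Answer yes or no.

No — F and M are d-connected given {J}.

Bayes-Ball from F | {J} reaches {E,G,M,R,T}.
M ∈ reach(F|{J}) ⇒ F ⊥̸ M | {J}.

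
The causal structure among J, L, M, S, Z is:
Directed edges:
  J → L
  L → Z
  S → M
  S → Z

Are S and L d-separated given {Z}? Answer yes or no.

No — S and L are d-connected given {Z}.

Bayes-Ball from S | {Z} reaches {J,L,M}.
L ∈ reach(S|{Z}) ⇒ S ⊥̸ L | {Z}.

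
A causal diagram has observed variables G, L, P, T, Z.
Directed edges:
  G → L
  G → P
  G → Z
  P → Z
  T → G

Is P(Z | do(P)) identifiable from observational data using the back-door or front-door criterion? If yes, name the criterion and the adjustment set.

desc(P)\{P}={Z}; candidates ⊆ {G,L,T}.
size 0: {}; under {} P still reaches {G,L,T,Z} ∋ Z.
{G}: P⊥Z given {G} in G with P→· removed — back-door holds.
P(Z|do(P)) = Σ_{G} P(Z|P,G)·P(G).

P(Z|do(P)): backdoor, adjust for {G}.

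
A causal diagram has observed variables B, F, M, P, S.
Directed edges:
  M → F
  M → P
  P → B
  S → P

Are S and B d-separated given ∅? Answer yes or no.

No — S and B are d-connected given ∅.

Bayes-Ball from S | ∅ reaches {B,P}.
B ∈ reach(S|∅) ⇒ S ⊥̸ B | ∅.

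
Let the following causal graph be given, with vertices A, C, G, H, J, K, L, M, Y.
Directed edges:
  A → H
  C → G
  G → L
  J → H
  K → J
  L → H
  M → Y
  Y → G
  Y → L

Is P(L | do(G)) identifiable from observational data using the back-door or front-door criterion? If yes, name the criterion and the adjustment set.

desc(G)\{G}={H,L}; candidates ⊆ {A,C,J,K,M,Y}.
size 0: {}; under {} G still reaches {C,H,L,M,Y} ∋ L.
{Y}: G⊥L given {Y} in G with G→· removed — back-door holds.
P(L|do(G)) = Σ_{Y} P(L|G,Y)·P(Y).

P(L|do(G)): backdoor, adjust for {Y}.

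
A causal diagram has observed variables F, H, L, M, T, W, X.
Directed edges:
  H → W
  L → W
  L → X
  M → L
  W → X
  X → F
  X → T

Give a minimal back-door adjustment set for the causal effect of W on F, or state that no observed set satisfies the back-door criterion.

desc(W)\{W}={F,T,X}; candidates ⊆ {H,L,M}.
size 0: {}; under {} W still reaches {F,H,L,M,T,X} ∋ F.
{L}: W⊥F given {L} in G with W→· removed — back-door holds.

W→F: minimal back-door set {L}.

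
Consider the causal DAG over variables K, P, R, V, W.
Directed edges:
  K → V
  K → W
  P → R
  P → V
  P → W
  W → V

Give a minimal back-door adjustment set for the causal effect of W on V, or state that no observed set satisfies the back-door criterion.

W→V: minimal back-door set {K, P}.

desc(W)\{W}={V}; candidates ⊆ {K,P,R}.
size 0: {}; under {} W still reaches {K,P,R,V} ∋ V.
size 1: {K}, {P}, {R}; under {K} W still reaches {P,R,V} ∋ V.
{K,P}: W⊥V given {K,P} in G with W→· removed — back-door holds.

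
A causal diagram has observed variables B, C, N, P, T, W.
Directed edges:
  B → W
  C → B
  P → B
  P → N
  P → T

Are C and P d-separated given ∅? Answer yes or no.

Yes — C ⊥ P | ∅.

Bayes-Ball from C | ∅ reaches {B,W}.
P ∉ reach(C|∅) ⇒ C ⊥ P | ∅.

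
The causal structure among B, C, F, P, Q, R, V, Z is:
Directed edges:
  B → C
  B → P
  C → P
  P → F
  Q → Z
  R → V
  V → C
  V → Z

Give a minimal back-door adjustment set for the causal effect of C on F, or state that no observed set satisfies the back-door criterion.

C→F: minimal back-door set {B}.

desc(C)\{C}={F,P}; candidates ⊆ {B,Q,R,V,Z}.
size 0: {}; under {} C still reaches {B,F,P,R,V,Z} ∋ F.
{B}: C⊥F given {B} in G with C→· removed — back-door holds.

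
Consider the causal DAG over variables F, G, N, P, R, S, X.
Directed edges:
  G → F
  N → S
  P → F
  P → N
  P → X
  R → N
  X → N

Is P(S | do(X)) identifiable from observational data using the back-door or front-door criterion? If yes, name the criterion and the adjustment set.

P(S|do(X)): backdoor, adjust for {P}.

desc(X)\{X}={N,S}; candidates ⊆ {F,G,P,R}.
size 0: {}; under {} X still reaches {F,N,P,S} ∋ S.
{P}: X⊥S given {P} in G with X→· removed — back-door holds.
P(S|do(X)) = Σ_{P} P(S|X,P)·P(P).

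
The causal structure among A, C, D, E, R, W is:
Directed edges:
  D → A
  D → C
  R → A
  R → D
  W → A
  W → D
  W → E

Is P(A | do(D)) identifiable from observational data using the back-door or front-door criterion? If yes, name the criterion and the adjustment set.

P(A|do(D)): backdoor, adjust for {R, W}.

desc(D)\{D}={A,C}; candidates ⊆ {E,R,W}.
size 0: {}; under {} D still reaches {A,E,R,W} ∋ A.
size 1: {E}, {R}, {W}; under {E} D still reaches {A,R,W} ∋ A.
{R,W}: D⊥A given {R,W} in G with D→· removed — back-door holds.
P(A|do(D)) = Σ_{R,W} P(A|D,R,W)·P(R,W).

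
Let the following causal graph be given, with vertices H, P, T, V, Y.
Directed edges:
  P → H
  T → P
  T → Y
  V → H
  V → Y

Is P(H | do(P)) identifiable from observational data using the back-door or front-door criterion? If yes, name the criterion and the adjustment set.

desc(P)\{P}={H}; candidates ⊆ {T,V,Y}.
∅: P⊥H given ∅ in G with P→· removed — back-door holds.
P(H|do(P)) = P(H|P) — no adjustment needed.

P(H|do(P)): backdoor, adjust for ∅.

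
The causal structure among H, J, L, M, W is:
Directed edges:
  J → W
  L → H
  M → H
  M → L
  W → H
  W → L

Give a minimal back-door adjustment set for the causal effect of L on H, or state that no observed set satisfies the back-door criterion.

desc(L)\{L}={H}; candidates ⊆ {J,M,W}.
size 0: {}; under {} L still reaches {H,J,M,W} ∋ H.
size 1: {J}, {M}, {W}; under {J} L still reaches {H,M,W} ∋ H.
{M,W}: L⊥H given {M,W} in G with L→· removed — back-door holds.

L→H: minimal back-door set {M, W}.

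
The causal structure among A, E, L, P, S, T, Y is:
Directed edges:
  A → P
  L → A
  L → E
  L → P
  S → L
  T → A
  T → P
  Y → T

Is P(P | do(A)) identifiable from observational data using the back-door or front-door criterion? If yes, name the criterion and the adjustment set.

desc(A)\{A}={P}; candidates ⊆ {E,L,S,T,Y}.
size 0: {}; under {} A still reaches {E,L,P,S,T,Y} ∋ P.
size 1: {E}, {L}, {S} …(+2); under {E} A still reaches {L,P,S,T,Y} ∋ P.
{L,T}: A⊥P given {L,T} in G with A→· removed — back-door holds.
P(P|do(A)) = Σ_{L,T} P(P|A,L,T)·P(L,T).

P(P|do(A)): backdoor, adjust for {L, T}.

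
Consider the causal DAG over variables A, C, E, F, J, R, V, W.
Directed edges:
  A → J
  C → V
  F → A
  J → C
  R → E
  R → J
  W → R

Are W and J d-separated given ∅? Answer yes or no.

No — W and J are d-connected given ∅.

Bayes-Ball from W | ∅ reaches {C,E,J,R,V}.
J ∈ reach(W|∅) ⇒ W ⊥̸ J | ∅.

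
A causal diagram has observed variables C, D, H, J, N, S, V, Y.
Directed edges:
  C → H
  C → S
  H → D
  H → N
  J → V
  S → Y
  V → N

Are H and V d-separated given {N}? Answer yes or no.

No — H and V are d-connected given {N}.

Bayes-Ball from H | {N} reaches {C,D,J,S,V,Y}.
V ∈ reach(H|{N}) ⇒ H ⊥̸ V | {N}.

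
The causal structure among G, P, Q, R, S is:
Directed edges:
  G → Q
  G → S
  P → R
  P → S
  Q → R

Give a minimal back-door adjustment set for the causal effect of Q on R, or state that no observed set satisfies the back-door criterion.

Q→R: minimal back-door set ∅.

desc(Q)\{Q}={R}; candidates ⊆ {G,P,S}.
∅: Q⊥R given ∅ in G with Q→· removed — back-door holds.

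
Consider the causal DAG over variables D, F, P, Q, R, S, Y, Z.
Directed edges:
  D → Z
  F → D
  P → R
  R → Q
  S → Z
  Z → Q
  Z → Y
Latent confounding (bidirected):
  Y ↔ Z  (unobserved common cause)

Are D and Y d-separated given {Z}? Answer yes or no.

Bayes-Ball from D | {Z} reaches {F,S,Y}.
Y ∈ reach(D|{Z}) ⇒ D ⊥̸ Y | {Z}.

No — D and Y are d-connected given {Z}.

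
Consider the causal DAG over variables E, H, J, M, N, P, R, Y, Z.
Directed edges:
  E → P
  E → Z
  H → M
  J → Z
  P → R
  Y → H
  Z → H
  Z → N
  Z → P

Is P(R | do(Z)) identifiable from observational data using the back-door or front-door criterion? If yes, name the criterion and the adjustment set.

P(R|do(Z)): backdoor, adjust for {E}.

desc(Z)\{Z}={H,M,N,P,R}; candidates ⊆ {E,J,Y}.
size 0: {}; under {} Z still reaches {E,J,P,R} ∋ R.
{E}: Z⊥R given {E} in G with Z→· removed — back-door holds.
P(R|do(Z)) = Σ_{E} P(R|Z,E)·P(E).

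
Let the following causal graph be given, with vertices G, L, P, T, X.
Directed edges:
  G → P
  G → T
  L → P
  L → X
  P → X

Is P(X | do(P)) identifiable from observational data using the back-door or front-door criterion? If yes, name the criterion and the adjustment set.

P(X|do(P)): backdoor, adjust for {L}.

desc(P)\{P}={X}; candidates ⊆ {G,L,T}.
size 0: {}; under {} P still reaches {G,L,T,X} ∋ X.
{L}: P⊥X given {L} in G with P→· removed — back-door holds.
P(X|do(P)) = Σ_{L} P(X|P,L)·P(L).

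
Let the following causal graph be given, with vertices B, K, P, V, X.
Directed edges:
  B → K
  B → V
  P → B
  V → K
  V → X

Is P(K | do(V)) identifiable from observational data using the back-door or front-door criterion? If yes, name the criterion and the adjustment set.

P(K|do(V)): backdoor, adjust for {B}.

desc(V)\{V}={K,X}; candidates ⊆ {B,P}.
size 0: {}; under {} V still reaches {B,K,P} ∋ K.
{B}: V⊥K given {B} in G with V→· removed — back-door holds.
P(K|do(V)) = Σ_{B} P(K|V,B)·P(B).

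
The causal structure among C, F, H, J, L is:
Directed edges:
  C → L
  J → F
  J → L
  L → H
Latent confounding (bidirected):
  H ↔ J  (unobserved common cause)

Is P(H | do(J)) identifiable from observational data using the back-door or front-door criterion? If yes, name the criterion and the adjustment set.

P(H|do(J)): frontdoor, adjust for {L}.

desc(J)\{J}={F,H,L}; candidates ⊆ {C}.
J↔H: latent back-door arc(s) into J.
size 0: {}; under {} J still reaches {H} ∋ H.
size 1: {C}; under {C} J still reaches {H} ∋ H.
J↔H cannot be blocked by any observed set — no back-door set.
{L}: (i) intercepts every directed J→H path; (ii) no back-door J→{L}; (iii) {J} blocks every back-door {L}→H. Front-door holds.
P(H|do(J)) = Σ_{L} P(L|J) Σ_{J'} P(H|L,J')P(J').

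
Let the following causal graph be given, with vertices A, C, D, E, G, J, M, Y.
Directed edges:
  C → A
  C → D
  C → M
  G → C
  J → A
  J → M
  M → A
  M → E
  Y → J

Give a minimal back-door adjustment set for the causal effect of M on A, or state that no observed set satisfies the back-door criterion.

desc(M)\{M}={A,E}; candidates ⊆ {C,D,G,J,Y}.
size 0: {}; under {} M still reaches {A,C,D,G,J,Y} ∋ A.
size 1: {C}, {D}, {G} …(+2); under {C} M still reaches {A,J,Y} ∋ A.
{C,J}: M⊥A given {C,J} in G with M→· removed — back-door holds.

M→A: minimal back-door set {C, J}.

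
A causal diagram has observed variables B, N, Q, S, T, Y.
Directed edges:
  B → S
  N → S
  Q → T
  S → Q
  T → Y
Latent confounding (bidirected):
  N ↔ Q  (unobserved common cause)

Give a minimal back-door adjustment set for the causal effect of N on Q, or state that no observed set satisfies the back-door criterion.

N→Q: no observed back-door set.

desc(N)\{N}={Q,S,T,Y}; candidates ⊆ {B}.
N↔Q: latent back-door arc(s) into N.
size 0: {}; under {} N still reaches {Q,T,Y} ∋ Q.
size 1: {B}; under {B} N still reaches {Q,T,Y} ∋ Q.
N↔Q cannot be blocked by any observed set — no back-door set.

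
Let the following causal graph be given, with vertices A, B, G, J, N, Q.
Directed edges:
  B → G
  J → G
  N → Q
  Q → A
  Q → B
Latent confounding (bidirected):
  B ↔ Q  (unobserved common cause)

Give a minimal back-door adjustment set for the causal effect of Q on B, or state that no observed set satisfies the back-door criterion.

desc(Q)\{Q}={A,B,G}; candidates ⊆ {J,N}.
Q↔B: latent back-door arc(s) into Q.
size 0: {}; under {} Q still reaches {B,G,N} ∋ B.
size 1: {J}, {N}; under {J} Q still reaches {B,G,N} ∋ B.
size 2: {J,N}; under {J,N} Q still reaches {B,G} ∋ B.
Q↔B cannot be blocked by any observed set — no back-door set.

Q→B: no observed back-door set.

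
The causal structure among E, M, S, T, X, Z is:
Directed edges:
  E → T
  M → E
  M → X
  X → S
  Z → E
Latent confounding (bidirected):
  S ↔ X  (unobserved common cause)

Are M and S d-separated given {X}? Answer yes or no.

Bayes-Ball from M | {X} reaches {E,S,T}.
S ∈ reach(M|{X}) ⇒ M ⊥̸ S | {X}.

No — M and S are d-connected given {X}.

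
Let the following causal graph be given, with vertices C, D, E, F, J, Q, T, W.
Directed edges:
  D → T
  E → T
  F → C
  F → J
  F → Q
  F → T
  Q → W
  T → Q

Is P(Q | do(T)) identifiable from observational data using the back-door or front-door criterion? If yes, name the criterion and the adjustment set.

desc(T)\{T}={Q,W}; candidates ⊆ {C,D,E,F,J}.
size 0: {}; under {} T still reaches {C,D,E,F,J,Q,W} ∋ Q.
{F}: T⊥Q given {F} in G with T→· removed — back-door holds.
P(Q|do(T)) = Σ_{F} P(Q|T,F)·P(F).

P(Q|do(T)): backdoor, adjust for {F}.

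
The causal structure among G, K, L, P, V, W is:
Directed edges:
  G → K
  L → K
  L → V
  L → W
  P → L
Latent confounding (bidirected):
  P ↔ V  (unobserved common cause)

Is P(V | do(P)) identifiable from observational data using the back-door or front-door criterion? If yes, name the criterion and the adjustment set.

desc(P)\{P}={K,L,V,W}; candidates ⊆ {G}.
P↔V: latent back-door arc(s) into P.
size 0: {}; under {} P still reaches {V} ∋ V.
size 1: {G}; under {G} P still reaches {V} ∋ V.
P↔V cannot be blocked by any observed set — no back-door set.
{L}: (i) intercepts every directed P→V path; (ii) no back-door P→{L}; (iii) {P} blocks every back-door {L}→V. Front-door holds.
P(V|do(P)) = Σ_{L} P(L|P) Σ_{P'} P(V|L,P')P(P').

P(V|do(P)): frontdoor, adjust for {L}.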